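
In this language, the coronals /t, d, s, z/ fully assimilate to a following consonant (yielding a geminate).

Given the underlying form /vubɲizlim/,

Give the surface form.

/z/ before /l/ → [l] (total assimilation)

[vubɲillim]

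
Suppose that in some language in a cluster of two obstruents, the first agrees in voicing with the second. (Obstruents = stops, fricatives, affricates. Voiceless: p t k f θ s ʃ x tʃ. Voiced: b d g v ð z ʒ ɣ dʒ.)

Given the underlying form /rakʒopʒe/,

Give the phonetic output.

[ragʒobʒe]

/k/ before /ʒ/ (voiced) → [g]
/p/ before /ʒ/ (voiced) → [b]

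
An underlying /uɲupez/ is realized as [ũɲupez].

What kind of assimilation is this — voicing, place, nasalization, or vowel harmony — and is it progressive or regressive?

nasalization, regressive

/u/→[ũ].
Each target copies a feature from the following segment, so the direction is regressive.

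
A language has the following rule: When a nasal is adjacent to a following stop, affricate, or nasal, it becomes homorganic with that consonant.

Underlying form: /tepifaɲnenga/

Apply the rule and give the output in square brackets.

[tepifanneŋga]

/ɲ/ before /n/ (alveolar) → [n]
/n/ before /g/ (velar) → [ŋ]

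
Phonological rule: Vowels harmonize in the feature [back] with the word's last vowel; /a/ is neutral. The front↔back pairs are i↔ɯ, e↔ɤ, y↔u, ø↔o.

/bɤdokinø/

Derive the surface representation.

[bedøkinø]

/ɤ/ harmonizes with /ø/ ([-back]) → [e]
/o/ harmonizes with /ø/ ([-back]) → [ø]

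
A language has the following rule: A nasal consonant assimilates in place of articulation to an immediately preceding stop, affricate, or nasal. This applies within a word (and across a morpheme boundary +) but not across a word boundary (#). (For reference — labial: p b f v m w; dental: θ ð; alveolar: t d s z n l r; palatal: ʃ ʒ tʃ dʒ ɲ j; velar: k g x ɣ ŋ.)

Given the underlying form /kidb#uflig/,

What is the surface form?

[kidb#uflig]

no segment meets the rule's conditions; no change.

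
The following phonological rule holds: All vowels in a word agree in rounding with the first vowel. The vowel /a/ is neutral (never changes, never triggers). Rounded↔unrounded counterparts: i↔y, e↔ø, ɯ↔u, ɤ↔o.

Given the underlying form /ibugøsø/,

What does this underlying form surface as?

[ibɯgese]

/u/ harmonizes with /i/ ([-round]) → [ɯ]
/ø/ harmonizes with /i/ ([-round]) → [e]
/ø/ harmonizes with /i/ ([-round]) → [e]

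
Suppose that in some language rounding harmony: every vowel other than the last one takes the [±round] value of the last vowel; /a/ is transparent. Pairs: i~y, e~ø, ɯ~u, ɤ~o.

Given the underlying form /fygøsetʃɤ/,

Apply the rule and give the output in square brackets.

[figesetʃɤ]

/y/ harmonizes with /ɤ/ ([-round]) → [i]
/ø/ harmonizes with /ɤ/ ([-round]) → [e]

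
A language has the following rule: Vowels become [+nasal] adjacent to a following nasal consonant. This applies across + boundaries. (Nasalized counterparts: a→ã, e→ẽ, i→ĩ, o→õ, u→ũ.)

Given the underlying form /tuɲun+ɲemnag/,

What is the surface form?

[tũɲũn+ɲẽmnag]

/u/ before nasal /ɲ/ → [ũ]
/u/ before nasal /n/ → [ũ]
/e/ before nasal /m/ → [ẽ]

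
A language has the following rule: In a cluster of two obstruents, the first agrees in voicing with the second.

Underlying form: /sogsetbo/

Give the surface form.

[soksedbo]

/g/ before /s/ (voiceless) → [k]
/t/ before /b/ (voiced) → [d]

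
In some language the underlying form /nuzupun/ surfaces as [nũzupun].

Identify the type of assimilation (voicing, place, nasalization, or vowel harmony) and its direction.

/u/→[ũ].
Each target copies a feature from the preceding segment, so the direction is progressive.

nasalization, progressive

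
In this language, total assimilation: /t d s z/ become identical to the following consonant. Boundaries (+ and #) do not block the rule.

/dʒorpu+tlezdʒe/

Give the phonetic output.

/t/ before /l/ → [l] (total assimilation)
/z/ before /dʒ/ → [dʒ] (total assimilation)

[dʒorpu+lledʒdʒe]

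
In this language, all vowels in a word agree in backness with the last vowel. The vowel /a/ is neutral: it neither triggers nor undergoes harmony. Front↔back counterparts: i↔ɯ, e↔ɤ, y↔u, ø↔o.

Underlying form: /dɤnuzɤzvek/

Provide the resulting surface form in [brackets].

/ɤ/ harmonizes with /e/ ([-back]) → [e]
/u/ harmonizes with /e/ ([-back]) → [y]
/ɤ/ harmonizes with /e/ ([-back]) → [e]

[denyzezvek]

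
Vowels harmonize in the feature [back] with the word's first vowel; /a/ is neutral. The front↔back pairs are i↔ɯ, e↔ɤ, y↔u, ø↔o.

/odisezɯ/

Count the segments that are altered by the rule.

2

/i/ harmonizes with /o/ ([+back]) → [ɯ]
/e/ harmonizes with /o/ ([+back]) → [ɤ]
2 segments change.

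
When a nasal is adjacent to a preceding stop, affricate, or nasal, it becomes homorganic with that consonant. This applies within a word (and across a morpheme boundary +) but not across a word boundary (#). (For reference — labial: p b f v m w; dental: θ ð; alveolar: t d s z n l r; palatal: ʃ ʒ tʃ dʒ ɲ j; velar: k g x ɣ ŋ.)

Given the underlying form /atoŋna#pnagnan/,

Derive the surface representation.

[atoŋŋa#pmagŋan]

/n/ after /ŋ/ (velar) → [ŋ]
/n/ after /p/ (labial) → [m]
/n/ after /g/ (velar) → [ŋ]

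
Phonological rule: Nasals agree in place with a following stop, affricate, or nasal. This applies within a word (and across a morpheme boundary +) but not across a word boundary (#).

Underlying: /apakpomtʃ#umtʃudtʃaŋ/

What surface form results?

[apakpoɲtʃ#uɲtʃudtʃaŋ]

/m/ before /tʃ/ (palatal) → [ɲ]
/m/ before /tʃ/ (palatal) → [ɲ]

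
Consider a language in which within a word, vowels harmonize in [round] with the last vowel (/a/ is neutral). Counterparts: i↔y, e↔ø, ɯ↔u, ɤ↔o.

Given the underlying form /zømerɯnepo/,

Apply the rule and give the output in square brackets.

[zømørunøpo]

/e/ harmonizes with /o/ ([+round]) → [ø]
/ɯ/ harmonizes with /o/ ([+round]) → [u]
/e/ harmonizes with /o/ ([+round]) → [ø]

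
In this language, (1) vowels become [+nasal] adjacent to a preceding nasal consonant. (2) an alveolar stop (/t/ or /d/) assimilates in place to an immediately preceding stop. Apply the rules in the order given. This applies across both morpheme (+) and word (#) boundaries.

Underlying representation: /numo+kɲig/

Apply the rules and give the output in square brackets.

Rule 1: /u/ after nasal /n/ → [ũ]
Rule 1: /o/ after nasal /m/ → [õ]
Rule 1: /i/ after nasal /ɲ/ → [ĩ]
After rule 1: nũmõ+kɲĩg
Rule 2: no segment meets the rule's conditions; no change.

[nũmõ+kɲĩg]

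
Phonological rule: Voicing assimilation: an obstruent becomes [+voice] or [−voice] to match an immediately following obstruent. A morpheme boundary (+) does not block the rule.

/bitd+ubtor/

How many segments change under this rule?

/t/ before /d/ (voiced) → [d]
/b/ before /t/ (voiceless) → [p]
2 segments change.

2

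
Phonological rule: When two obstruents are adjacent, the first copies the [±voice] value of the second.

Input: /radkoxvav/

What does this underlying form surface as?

[ratkoɣvav]

/d/ before /k/ (voiceless) → [t]
/x/ before /v/ (voiced) → [ɣ]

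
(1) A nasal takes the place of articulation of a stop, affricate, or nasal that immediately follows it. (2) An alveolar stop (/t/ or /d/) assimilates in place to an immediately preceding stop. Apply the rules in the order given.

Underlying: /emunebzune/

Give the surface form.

Rule 1: no segment meets the rule's conditions; no change.
After rule 1: emunebzune
Rule 2: no segment meets the rule's conditions; no change.

[emunebzune]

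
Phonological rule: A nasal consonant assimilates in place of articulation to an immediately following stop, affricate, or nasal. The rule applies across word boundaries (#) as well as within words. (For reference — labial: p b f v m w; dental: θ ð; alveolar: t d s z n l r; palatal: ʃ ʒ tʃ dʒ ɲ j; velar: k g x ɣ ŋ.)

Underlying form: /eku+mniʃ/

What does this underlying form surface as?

[eku+nniʃ]

/m/ before /n/ (alveolar) → [n]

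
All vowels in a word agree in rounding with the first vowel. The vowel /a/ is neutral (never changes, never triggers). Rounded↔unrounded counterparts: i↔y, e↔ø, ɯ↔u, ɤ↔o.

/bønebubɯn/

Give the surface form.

[bønøbubun]

/e/ harmonizes with /ø/ ([+round]) → [ø]
/ɯ/ harmonizes with /ø/ ([+round]) → [u]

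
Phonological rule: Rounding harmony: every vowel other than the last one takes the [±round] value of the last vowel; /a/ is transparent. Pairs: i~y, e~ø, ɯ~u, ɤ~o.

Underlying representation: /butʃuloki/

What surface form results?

[bɯtʃɯlɤki]

/u/ harmonizes with /i/ ([-round]) → [ɯ]
/u/ harmonizes with /i/ ([-round]) → [ɯ]
/o/ harmonizes with /i/ ([-round]) → [ɤ]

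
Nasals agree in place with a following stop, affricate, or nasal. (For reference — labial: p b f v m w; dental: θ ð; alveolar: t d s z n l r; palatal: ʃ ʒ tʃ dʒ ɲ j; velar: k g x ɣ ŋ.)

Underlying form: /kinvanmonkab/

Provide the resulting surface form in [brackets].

/n/ before /m/ (labial) → [m]
/n/ before /k/ (velar) → [ŋ]

[kinvammoŋkab]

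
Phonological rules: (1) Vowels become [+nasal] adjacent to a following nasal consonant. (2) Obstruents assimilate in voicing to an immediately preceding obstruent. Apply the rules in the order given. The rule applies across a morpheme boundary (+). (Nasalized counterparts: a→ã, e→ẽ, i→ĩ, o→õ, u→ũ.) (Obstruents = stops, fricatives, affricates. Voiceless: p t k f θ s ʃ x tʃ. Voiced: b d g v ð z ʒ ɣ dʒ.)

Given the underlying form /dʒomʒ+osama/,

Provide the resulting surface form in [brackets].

[dʒõmʒ+osãma]

Rule 1: /o/ before nasal /m/ → [õ]
Rule 1: /a/ before nasal /m/ → [ã]
After rule 1: dʒõmʒ+osãma
Rule 2: no segment meets the rule's conditions; no change.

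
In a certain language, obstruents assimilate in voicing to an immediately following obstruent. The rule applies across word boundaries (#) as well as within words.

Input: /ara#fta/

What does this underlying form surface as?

no segment meets the rule's conditions; no change.

[ara#fta]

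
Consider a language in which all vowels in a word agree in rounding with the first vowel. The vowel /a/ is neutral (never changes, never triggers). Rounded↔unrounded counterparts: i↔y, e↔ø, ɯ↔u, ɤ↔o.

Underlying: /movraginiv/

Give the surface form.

/i/ harmonizes with /o/ ([+round]) → [y]
/i/ harmonizes with /o/ ([+round]) → [y]

[movragynyv]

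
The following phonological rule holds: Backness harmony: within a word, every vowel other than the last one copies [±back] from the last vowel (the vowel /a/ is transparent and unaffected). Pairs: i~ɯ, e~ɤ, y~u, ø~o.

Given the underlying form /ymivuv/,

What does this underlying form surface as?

[umɯvuv]

/y/ harmonizes with /u/ ([+back]) → [u]
/i/ harmonizes with /u/ ([+back]) → [ɯ]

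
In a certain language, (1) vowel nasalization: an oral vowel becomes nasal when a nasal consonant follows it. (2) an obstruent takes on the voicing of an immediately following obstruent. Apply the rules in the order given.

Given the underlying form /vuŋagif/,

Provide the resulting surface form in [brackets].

[vũŋagif]

Rule 1: /u/ before nasal /ŋ/ → [ũ]
After rule 1: vũŋagif
Rule 2: no segment meets the rule's conditions; no change.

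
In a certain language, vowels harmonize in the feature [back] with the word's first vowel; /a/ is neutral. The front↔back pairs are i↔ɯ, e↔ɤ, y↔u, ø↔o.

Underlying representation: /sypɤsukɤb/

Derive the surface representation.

/ɤ/ harmonizes with /y/ ([-back]) → [e]
/u/ harmonizes with /y/ ([-back]) → [y]
/ɤ/ harmonizes with /y/ ([-back]) → [e]

[sypesykeb]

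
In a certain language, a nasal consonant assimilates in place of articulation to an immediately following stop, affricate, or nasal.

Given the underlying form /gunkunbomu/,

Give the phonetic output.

[guŋkumbomu]

/n/ before /k/ (velar) → [ŋ]
/n/ before /b/ (labial) → [m]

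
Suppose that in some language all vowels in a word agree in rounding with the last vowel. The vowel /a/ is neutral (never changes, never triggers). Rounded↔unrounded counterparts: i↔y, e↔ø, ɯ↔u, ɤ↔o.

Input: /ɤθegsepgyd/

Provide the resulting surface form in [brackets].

[oθøgsøpgyd]

/ɤ/ harmonizes with /y/ ([+round]) → [o]
/e/ harmonizes with /y/ ([+round]) → [ø]
/e/ harmonizes with /y/ ([+round]) → [ø]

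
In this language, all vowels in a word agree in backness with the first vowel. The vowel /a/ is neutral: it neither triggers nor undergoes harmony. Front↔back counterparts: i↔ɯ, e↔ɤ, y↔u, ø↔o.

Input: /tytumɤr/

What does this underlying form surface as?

/u/ harmonizes with /y/ ([-back]) → [y]
/ɤ/ harmonizes with /y/ ([-back]) → [e]

[tytymer]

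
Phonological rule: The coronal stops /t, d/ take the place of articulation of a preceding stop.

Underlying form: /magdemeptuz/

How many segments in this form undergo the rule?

2

/d/ after /g/ (velar) → [g]
/t/ after /p/ (labial) → [p]
2 segments change.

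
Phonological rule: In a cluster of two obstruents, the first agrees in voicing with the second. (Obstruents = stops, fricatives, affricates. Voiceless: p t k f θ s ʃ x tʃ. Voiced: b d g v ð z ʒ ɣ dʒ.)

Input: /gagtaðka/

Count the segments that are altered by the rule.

2

/g/ before /t/ (voiceless) → [k]
/ð/ before /k/ (voiceless) → [θ]
2 segments change.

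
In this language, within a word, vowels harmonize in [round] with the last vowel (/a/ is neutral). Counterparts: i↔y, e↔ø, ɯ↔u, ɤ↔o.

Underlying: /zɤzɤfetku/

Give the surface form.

[zozoføtku]

/ɤ/ harmonizes with /u/ ([+round]) → [o]
/ɤ/ harmonizes with /u/ ([+round]) → [o]
/e/ harmonizes with /u/ ([+round]) → [ø]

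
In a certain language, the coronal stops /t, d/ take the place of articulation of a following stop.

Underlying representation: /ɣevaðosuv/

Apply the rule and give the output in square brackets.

no segment meets the rule's conditions; no change.

[ɣevaðosuv]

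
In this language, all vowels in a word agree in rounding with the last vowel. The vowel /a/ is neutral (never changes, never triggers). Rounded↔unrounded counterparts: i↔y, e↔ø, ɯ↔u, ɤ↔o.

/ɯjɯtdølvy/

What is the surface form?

/ɯ/ harmonizes with /y/ ([+round]) → [u]
/ɯ/ harmonizes with /y/ ([+round]) → [u]

[ujutdølvy]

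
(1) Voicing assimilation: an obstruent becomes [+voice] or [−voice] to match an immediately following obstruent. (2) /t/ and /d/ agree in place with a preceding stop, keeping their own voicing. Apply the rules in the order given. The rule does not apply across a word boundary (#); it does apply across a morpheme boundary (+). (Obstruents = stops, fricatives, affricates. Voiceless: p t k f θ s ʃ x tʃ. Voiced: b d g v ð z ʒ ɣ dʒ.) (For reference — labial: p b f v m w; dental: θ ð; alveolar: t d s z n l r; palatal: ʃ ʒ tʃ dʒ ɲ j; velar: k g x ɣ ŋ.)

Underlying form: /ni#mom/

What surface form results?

Rule 1: no segment meets the rule's conditions; no change.
After rule 1: ni#mom
Rule 2: no segment meets the rule's conditions; no change.

[ni#mom]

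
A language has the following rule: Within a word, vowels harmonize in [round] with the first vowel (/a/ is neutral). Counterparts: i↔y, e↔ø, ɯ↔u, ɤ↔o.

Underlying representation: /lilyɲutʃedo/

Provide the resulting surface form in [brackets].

[liliɲɯtʃedɤ]

/y/ harmonizes with /i/ ([-round]) → [i]
/u/ harmonizes with /i/ ([-round]) → [ɯ]
/o/ harmonizes with /i/ ([-round]) → [ɤ]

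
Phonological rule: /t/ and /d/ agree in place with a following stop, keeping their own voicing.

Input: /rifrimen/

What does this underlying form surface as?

no segment meets the rule's conditions; no change.

[rifrimen]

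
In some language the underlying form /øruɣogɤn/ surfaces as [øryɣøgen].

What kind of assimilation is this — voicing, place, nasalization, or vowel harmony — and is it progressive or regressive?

/u/→[y] /o/→[ø] /ɤ/→[e].
Vowels agree with the first vowel, so the harmony is progressive.

vowel harmony, progressive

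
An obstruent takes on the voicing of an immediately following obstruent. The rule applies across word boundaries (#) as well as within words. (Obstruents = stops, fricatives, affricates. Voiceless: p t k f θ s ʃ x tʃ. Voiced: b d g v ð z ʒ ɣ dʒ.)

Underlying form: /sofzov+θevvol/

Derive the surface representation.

[sovzof+θevvol]

/f/ before /z/ (voiced) → [v]
/v/ before /θ/ (voiceless) → [f]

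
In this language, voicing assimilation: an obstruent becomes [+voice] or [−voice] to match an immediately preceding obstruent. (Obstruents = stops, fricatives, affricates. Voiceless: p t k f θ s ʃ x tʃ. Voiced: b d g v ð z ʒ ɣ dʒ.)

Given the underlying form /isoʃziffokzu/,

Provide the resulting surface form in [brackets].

[isoʃsiffoksu]

/z/ after /ʃ/ (voiceless) → [s]
/z/ after /k/ (voiceless) → [s]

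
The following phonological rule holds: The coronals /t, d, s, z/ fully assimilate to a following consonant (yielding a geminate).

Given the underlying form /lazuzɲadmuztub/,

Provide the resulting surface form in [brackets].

[lazuɲɲammuttub]

/z/ before /ɲ/ → [ɲ] (total assimilation)
/d/ before /m/ → [m] (total assimilation)
/z/ before /t/ → [t] (total assimilation)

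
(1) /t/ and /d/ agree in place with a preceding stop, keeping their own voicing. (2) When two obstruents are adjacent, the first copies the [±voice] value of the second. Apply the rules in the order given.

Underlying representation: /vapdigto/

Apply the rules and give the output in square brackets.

Rule 1: /d/ after /p/ (labial) → [b]
Rule 1: /t/ after /g/ (velar) → [k]
After rule 1: vapbigko
Rule 2: /p/ before /b/ (voiced) → [b]
Rule 2: /g/ before /k/ (voiceless) → [k]

[vabbikko]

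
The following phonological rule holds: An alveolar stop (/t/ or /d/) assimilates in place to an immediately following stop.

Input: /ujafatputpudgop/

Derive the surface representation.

[ujafappuppuggop]

/t/ before /p/ (labial) → [p]
/t/ before /p/ (labial) → [p]
/d/ before /g/ (velar) → [g]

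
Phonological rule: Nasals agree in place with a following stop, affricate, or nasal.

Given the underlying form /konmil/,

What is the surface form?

[kommil]

/n/ before /m/ (labial) → [m]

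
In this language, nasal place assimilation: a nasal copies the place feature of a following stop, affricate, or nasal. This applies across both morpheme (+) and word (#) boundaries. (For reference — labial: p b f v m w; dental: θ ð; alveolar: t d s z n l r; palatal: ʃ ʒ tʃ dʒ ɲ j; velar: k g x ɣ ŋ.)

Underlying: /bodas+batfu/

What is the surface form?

[bodas+batfu]

no segment meets the rule's conditions; no change.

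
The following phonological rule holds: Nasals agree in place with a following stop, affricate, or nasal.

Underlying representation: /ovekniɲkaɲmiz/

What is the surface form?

/ɲ/ before /k/ (velar) → [ŋ]
/ɲ/ before /m/ (labial) → [m]

[ovekniŋkammiz]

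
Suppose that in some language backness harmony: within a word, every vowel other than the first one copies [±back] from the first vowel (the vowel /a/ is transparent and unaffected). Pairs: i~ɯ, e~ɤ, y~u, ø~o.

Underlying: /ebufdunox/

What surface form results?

/u/ harmonizes with /e/ ([-back]) → [y]
/u/ harmonizes with /e/ ([-back]) → [y]
/o/ harmonizes with /e/ ([-back]) → [ø]

[ebyfdynøx]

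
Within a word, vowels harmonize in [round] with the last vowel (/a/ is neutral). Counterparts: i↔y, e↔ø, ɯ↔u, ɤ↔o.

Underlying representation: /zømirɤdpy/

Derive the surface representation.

[zømyrodpy]

/i/ harmonizes with /y/ ([+round]) → [y]
/ɤ/ harmonizes with /y/ ([+round]) → [o]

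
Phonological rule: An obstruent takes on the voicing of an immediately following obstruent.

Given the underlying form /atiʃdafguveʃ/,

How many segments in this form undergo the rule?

2

/ʃ/ before /d/ (voiced) → [ʒ]
/f/ before /g/ (voiced) → [v]
2 segments change.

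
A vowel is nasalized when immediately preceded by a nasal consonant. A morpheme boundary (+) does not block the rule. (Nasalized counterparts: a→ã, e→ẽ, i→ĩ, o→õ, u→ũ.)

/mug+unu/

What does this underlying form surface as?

/u/ after nasal /m/ → [ũ]
/u/ after nasal /n/ → [ũ]

[mũg+unũ]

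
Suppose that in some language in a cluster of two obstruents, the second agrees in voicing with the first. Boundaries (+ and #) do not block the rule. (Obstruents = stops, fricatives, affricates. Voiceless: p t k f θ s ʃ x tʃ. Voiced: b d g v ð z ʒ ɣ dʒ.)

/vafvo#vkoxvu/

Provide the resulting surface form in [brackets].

/v/ after /f/ (voiceless) → [f]
/k/ after /v/ (voiced) → [g]
/v/ after /x/ (voiceless) → [f]

[vaffo#vgoxfu]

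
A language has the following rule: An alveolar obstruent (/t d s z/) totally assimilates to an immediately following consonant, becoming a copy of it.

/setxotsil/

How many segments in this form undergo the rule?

/t/ before /x/ → [x] (total assimilation)
/t/ before /s/ → [s] (total assimilation)
2 segments change.

2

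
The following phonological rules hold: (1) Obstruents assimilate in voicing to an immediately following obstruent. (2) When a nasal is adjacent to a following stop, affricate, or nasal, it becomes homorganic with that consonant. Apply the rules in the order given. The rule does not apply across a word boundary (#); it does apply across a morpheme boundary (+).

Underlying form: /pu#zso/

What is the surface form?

Rule 1: /z/ before /s/ (voiceless) → [s]
After rule 1: pu#sso
Rule 2: no segment meets the rule's conditions; no change.

[pu#sso]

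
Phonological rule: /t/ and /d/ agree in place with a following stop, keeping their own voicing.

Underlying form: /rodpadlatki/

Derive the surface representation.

[robpadlakki]

/d/ before /p/ (labial) → [b]
/t/ before /k/ (velar) → [k]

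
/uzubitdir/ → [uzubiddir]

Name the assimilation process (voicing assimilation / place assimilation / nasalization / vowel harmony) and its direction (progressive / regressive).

/t/→[d].
Each target copies a feature from the following segment, so the direction is regressive.

voicing assimilation, regressive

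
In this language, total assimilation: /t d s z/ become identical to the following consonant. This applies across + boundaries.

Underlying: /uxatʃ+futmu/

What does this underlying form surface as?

[uxatʃ+fummu]

/t/ before /m/ → [m] (total assimilation)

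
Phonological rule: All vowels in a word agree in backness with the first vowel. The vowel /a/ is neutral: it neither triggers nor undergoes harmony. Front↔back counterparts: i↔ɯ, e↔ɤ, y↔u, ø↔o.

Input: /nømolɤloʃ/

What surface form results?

[nømøleløʃ]

/o/ harmonizes with /ø/ ([-back]) → [ø]
/ɤ/ harmonizes with /ø/ ([-back]) → [e]
/o/ harmonizes with /ø/ ([-back]) → [ø]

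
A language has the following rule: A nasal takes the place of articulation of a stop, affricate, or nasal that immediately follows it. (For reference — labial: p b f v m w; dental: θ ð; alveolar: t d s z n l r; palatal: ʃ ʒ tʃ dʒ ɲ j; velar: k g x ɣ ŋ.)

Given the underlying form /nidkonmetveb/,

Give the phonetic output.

/n/ before /m/ (labial) → [m]

[nidkommetveb]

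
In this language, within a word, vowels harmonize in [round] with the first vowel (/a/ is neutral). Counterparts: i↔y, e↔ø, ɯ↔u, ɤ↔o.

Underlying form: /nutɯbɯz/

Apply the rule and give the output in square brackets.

[nutubuz]

/ɯ/ harmonizes with /u/ ([+round]) → [u]
/ɯ/ harmonizes with /u/ ([+round]) → [u]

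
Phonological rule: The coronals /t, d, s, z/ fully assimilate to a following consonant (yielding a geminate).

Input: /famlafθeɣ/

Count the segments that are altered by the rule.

No segment meets the rule's conditions.

0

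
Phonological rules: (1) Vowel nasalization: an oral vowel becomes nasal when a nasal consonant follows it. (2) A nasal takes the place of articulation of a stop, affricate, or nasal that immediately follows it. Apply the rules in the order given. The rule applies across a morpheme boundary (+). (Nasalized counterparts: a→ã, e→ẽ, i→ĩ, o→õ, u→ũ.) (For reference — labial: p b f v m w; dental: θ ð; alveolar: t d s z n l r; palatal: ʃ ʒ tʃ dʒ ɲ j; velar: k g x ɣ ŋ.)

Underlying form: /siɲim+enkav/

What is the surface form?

Rule 1: /i/ before nasal /ɲ/ → [ĩ]
Rule 1: /i/ before nasal /m/ → [ĩ]
Rule 1: /e/ before nasal /n/ → [ẽ]
After rule 1: sĩɲĩm+ẽnkav
Rule 2: /n/ before /k/ (velar) → [ŋ]

[sĩɲĩm+ẽŋkav]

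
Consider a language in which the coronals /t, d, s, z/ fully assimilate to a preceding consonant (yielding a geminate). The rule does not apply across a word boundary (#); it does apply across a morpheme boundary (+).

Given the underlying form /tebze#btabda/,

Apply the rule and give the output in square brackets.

/z/ after /b/ → [b] (total assimilation)
/t/ after /b/ → [b] (total assimilation)
/d/ after /b/ → [b] (total assimilation)

[tebbe#bbabba]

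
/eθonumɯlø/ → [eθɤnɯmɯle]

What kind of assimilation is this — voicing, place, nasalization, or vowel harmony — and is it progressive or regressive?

vowel harmony, progressive

/o/→[ɤ] /u/→[ɯ] /ø/→[e].
Vowels agree with the first vowel, so the harmony is progressive.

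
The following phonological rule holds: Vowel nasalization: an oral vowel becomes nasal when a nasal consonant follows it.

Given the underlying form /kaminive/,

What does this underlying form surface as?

[kãmĩnive]

/a/ before nasal /m/ → [ã]
/i/ before nasal /n/ → [ĩ]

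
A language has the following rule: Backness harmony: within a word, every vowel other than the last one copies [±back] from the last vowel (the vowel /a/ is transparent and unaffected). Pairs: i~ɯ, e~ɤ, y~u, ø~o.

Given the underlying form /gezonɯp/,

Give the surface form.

/e/ harmonizes with /ɯ/ ([+back]) → [ɤ]

[gɤzonɯp]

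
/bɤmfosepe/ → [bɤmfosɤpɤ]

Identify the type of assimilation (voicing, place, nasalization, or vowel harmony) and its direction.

/e/→[ɤ] /e/→[ɤ].
Vowels agree with the first vowel, so the harmony is progressive.

vowel harmony, progressive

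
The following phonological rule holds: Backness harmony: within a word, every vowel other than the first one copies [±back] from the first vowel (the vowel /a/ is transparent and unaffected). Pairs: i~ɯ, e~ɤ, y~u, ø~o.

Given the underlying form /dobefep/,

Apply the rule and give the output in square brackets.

/e/ harmonizes with /o/ ([+back]) → [ɤ]
/e/ harmonizes with /o/ ([+back]) → [ɤ]

[dobɤfɤp]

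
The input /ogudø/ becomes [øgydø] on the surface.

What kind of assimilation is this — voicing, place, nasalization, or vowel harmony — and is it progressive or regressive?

/o/→[ø] /u/→[y].
Vowels agree with the last vowel, so the harmony is regressive.

vowel harmony, regressive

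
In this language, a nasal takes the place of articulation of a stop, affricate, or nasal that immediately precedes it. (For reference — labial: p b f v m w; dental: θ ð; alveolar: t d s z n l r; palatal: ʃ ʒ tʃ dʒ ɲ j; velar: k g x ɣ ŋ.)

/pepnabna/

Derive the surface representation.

[pepmabma]

/n/ after /p/ (labial) → [m]
/n/ after /b/ (labial) → [m]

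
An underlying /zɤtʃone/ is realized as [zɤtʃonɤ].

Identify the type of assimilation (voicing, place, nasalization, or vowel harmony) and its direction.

vowel harmony, progressive

/e/→[ɤ].
Vowels agree with the first vowel, so the harmony is progressive.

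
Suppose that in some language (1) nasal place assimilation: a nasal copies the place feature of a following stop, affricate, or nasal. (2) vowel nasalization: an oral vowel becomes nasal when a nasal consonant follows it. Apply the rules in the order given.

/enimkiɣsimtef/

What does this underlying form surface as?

[ẽnĩŋkiɣsĩntef]

Rule 1: /m/ before /k/ (velar) → [ŋ]
Rule 1: /m/ before /t/ (alveolar) → [n]
After rule 1: eniŋkiɣsintef
Rule 2: /e/ before nasal /n/ → [ẽ]
Rule 2: /i/ before nasal /ŋ/ → [ĩ]
Rule 2: /i/ before nasal /n/ → [ĩ]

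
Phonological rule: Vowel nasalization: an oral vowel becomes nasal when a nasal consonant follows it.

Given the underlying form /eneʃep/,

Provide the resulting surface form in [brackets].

/e/ before nasal /n/ → [ẽ]

[ẽneʃep]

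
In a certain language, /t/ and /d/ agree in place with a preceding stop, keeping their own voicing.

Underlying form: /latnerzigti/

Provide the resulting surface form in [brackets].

[latnerzigki]

/t/ after /g/ (velar) → [k]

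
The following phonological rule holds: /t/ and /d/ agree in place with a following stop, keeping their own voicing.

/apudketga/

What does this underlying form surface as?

[apugkekga]

/d/ before /k/ (velar) → [g]
/t/ before /g/ (velar) → [k]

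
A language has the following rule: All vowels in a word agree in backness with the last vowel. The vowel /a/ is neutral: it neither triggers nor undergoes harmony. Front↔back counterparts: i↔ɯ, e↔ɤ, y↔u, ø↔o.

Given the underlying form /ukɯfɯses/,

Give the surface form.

/u/ harmonizes with /e/ ([-back]) → [y]
/ɯ/ harmonizes with /e/ ([-back]) → [i]
/ɯ/ harmonizes with /e/ ([-back]) → [i]

[ykifises]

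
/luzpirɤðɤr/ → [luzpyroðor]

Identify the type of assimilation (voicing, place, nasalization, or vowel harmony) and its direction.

/i/→[y] /ɤ/→[o] /ɤ/→[o].
Vowels agree with the first vowel, so the harmony is progressive.

vowel harmony, progressive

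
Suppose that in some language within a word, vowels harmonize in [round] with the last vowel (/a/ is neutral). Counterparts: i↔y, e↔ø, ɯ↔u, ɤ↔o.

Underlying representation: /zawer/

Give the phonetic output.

no segment meets the rule's conditions; no change.

[zawer]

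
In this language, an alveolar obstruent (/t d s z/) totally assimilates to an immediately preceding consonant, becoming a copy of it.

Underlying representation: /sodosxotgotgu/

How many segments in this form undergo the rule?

No segment meets the rule's conditions.

0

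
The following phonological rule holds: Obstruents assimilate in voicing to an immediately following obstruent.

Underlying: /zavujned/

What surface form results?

no segment meets the rule's conditions; no change.

[zavujned]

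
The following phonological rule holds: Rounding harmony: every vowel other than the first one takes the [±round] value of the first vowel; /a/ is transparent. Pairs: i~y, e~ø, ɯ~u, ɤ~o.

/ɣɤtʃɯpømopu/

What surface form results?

[ɣɤtʃɯpemɤpɯ]

/ø/ harmonizes with /ɤ/ ([-round]) → [e]
/o/ harmonizes with /ɤ/ ([-round]) → [ɤ]
/u/ harmonizes with /ɤ/ ([-round]) → [ɯ]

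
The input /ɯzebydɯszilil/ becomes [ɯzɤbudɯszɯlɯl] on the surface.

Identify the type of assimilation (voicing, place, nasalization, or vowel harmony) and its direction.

/e/→[ɤ] /y/→[u] /i/→[ɯ] /i/→[ɯ].
Vowels agree with the first vowel, so the harmony is progressive.

vowel harmony, progressive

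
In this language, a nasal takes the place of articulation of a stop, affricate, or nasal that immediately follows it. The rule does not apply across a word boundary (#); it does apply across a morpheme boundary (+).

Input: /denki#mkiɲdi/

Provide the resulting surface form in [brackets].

/n/ before /k/ (velar) → [ŋ]
/m/ before /k/ (velar) → [ŋ]
/ɲ/ before /d/ (alveolar) → [n]

[deŋki#ŋkindi]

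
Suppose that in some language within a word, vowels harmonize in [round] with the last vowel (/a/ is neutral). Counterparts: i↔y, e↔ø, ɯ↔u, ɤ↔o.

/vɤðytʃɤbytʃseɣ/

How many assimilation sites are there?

2

/y/ harmonizes with /e/ ([-round]) → [i]
/y/ harmonizes with /e/ ([-round]) → [i]
2 segments change.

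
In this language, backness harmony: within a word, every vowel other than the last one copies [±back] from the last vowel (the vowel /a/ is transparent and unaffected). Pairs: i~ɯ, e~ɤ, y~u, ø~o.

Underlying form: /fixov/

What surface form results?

/i/ harmonizes with /o/ ([+back]) → [ɯ]

[fɯxov]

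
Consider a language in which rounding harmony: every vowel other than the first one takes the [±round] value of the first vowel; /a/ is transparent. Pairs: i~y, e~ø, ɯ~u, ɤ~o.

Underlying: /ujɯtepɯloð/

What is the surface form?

[ujutøpuloð]

/ɯ/ harmonizes with /u/ ([+round]) → [u]
/e/ harmonizes with /u/ ([+round]) → [ø]
/ɯ/ harmonizes with /u/ ([+round]) → [u]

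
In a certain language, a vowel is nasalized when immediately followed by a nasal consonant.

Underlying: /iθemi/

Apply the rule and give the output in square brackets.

/e/ before nasal /m/ → [ẽ]

[iθẽmi]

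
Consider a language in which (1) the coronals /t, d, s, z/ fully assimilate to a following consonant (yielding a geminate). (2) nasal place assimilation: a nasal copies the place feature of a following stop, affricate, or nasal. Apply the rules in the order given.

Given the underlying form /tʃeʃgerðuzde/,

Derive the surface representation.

[tʃeʃgerðudde]

Rule 1: /z/ before /d/ → [d] (total assimilation)
After rule 1: tʃeʃgerðudde
Rule 2: no segment meets the rule's conditions; no change.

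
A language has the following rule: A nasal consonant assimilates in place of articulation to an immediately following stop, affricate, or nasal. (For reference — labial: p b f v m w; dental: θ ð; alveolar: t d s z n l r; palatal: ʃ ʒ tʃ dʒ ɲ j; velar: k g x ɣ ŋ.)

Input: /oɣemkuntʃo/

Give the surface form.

/m/ before /k/ (velar) → [ŋ]
/n/ before /tʃ/ (palatal) → [ɲ]

[oɣeŋkuɲtʃo]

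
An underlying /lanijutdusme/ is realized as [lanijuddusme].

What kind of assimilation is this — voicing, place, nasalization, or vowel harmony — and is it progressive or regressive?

voicing assimilation, regressive

/t/→[d].
Each target copies a feature from the following segment, so the direction is regressive.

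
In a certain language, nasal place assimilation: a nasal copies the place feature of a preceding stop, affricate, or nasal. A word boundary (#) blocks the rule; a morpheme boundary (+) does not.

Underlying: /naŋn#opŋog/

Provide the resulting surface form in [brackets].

[naŋŋ#opmog]

/n/ after /ŋ/ (velar) → [ŋ]
/ŋ/ after /p/ (labial) → [m]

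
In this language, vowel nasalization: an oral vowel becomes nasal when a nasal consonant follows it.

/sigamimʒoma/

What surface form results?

/a/ before nasal /m/ → [ã]
/i/ before nasal /m/ → [ĩ]
/o/ before nasal /m/ → [õ]

[sigãmĩmʒõma]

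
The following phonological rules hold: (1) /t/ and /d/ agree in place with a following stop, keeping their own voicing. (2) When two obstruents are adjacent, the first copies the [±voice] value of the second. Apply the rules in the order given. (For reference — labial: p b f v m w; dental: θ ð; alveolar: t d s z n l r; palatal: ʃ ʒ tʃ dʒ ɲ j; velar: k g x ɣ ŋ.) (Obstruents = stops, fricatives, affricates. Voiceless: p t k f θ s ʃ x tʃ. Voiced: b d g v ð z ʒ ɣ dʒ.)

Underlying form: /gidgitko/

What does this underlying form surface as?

[giggikko]

Rule 1: /d/ before /g/ (velar) → [g]
Rule 1: /t/ before /k/ (velar) → [k]
After rule 1: giggikko
Rule 2: no segment meets the rule's conditions; no change.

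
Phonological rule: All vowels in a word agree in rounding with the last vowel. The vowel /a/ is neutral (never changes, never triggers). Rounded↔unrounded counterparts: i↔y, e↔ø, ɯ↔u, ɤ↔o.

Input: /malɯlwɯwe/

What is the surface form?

[malɯlwɯwe]

no segment meets the rule's conditions; no change.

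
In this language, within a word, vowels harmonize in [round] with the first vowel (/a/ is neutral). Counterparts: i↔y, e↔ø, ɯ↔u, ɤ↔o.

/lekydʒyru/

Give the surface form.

/y/ harmonizes with /e/ ([-round]) → [i]
/y/ harmonizes with /e/ ([-round]) → [i]
/u/ harmonizes with /e/ ([-round]) → [ɯ]

[lekidʒirɯ]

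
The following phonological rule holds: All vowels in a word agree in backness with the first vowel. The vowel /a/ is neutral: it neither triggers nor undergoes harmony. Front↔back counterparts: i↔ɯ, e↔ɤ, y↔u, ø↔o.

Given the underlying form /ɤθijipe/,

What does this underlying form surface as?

[ɤθɯjɯpɤ]

/i/ harmonizes with /ɤ/ ([+back]) → [ɯ]
/i/ harmonizes with /ɤ/ ([+back]) → [ɯ]
/e/ harmonizes with /ɤ/ ([+back]) → [ɤ]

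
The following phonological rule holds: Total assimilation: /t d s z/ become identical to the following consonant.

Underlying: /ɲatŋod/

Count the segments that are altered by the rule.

/t/ before /ŋ/ → [ŋ] (total assimilation)
1 segment changes.

1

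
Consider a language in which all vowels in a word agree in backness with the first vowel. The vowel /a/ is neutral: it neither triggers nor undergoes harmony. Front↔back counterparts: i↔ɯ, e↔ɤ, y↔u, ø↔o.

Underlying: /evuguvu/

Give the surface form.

[evygyvy]

/u/ harmonizes with /e/ ([-back]) → [y]
/u/ harmonizes with /e/ ([-back]) → [y]
/u/ harmonizes with /e/ ([-back]) → [y]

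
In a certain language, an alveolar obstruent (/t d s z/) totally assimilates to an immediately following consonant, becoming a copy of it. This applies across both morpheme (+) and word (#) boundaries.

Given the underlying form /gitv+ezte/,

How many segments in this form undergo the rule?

/t/ before /v/ → [v] (total assimilation)
/z/ before /t/ → [t] (total assimilation)
2 segments change.

2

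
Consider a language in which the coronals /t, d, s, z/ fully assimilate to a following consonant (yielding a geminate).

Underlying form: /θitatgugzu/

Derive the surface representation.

[θitaggugzu]

/t/ before /g/ → [g] (total assimilation)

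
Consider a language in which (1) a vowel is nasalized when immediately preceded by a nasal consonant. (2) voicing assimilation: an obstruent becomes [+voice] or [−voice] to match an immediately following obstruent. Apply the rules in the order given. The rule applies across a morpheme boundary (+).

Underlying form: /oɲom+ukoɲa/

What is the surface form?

Rule 1: /o/ after nasal /ɲ/ → [õ]
Rule 1: /u/ after nasal /m/ → [ũ]
Rule 1: /a/ after nasal /ɲ/ → [ã]
After rule 1: oɲõm+ũkoɲã
Rule 2: no segment meets the rule's conditions; no change.

[oɲõm+ũkoɲã]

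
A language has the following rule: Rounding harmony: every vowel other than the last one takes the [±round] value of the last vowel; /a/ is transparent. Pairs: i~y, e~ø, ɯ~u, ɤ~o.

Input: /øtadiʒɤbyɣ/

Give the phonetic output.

/i/ harmonizes with /y/ ([+round]) → [y]
/ɤ/ harmonizes with /y/ ([+round]) → [o]

[øtadyʒobyɣ]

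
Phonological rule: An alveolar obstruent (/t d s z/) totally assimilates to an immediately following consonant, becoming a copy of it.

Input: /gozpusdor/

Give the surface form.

[goppuddor]

/z/ before /p/ → [p] (total assimilation)
/s/ before /d/ → [d] (total assimilation)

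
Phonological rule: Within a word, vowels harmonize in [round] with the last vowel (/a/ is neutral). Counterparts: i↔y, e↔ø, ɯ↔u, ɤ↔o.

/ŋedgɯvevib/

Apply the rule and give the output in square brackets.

no segment meets the rule's conditions; no change.

[ŋedgɯvevib]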